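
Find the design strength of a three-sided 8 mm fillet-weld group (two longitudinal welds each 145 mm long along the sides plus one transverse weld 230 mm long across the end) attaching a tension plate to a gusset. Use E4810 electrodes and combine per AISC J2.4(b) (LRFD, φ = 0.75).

E48XX → F_EXX = 480 MPa.
t_e = 0.707 × 8 = 5.656 mm.
R_nwl = 0.6 × 480 × 5.656 × 290 × 10⁻³ = 472.4 kN (longitudinal, 2 welds).
R_nwt = 0.6 × 480 × 5.656 × 230 × 10⁻³ = 374.7 kN (transverse, base value).
(i) R_nwl + R_nwt = 847 kN; (ii) 0.85 R_nwl + 1.5 R_nwt = 963.5 kN.
R_n = max = 963.5 kN [governs: (ii)]; φR_n = 722.6 kN.

φR_n ≈ 723 kN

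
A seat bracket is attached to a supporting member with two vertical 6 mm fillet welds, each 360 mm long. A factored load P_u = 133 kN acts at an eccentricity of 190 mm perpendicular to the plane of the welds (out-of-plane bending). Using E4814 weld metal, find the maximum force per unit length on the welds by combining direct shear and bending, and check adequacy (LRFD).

f_max ≈ 613 N/mm; adequate

E48XX → F_EXX = 480 MPa.
L_w = 2 × 360 = 720 mm; section modulus (unit throat) S = 2 × L²/6 = 43200 mm².
Direct shear f_v = P/L_w = 133×10³/720 = 184.7 N/mm.
Moment M = P × e = 133×10³ × 190 = 25270000 N·mm; bending f_b = M/S = 585 N/mm.
f_max = √(f_v² + f_b²) = √(184.7² + 585²) = 613.4 N/mm.
φr_n = 0.75 × 0.6 × 480 × (0.707 × 6) = 916.3 N/mm → adequate.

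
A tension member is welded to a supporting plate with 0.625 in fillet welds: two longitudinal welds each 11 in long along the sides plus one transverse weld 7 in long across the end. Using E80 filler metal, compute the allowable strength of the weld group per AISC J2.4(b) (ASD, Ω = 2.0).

R_n/Ω ≈ 310 kips

E80XX → F_EXX = 80 ksi.
t_e = 0.707 × 0.625 = 0.4419 in.
R_nwl = 0.6 × 80 × 0.4419 × 22 = 466.6 kips (longitudinal, 2 welds).
R_nwt = 0.6 × 80 × 0.4419 × 7 = 148.5 kips (transverse, base value).
(i) R_nwl + R_nwt = 615.1 kips; (ii) 0.85 R_nwl + 1.5 R_nwt = 619.3 kips.
R_n = max = 619.3 kips [governs: (ii)]; R_n/Ω = 309.7 kips.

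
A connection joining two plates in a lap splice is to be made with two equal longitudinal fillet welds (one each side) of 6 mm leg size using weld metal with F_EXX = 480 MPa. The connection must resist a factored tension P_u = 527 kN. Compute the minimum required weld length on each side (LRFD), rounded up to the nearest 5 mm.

Throat t_e = 0.707 × 6 = 4.242 mm.
φr_n = 0.75 × 0.6 × 480 × 4.242 × 10⁻³ = 0.9163 kN/mm.
L_req = P_u / φr_n = 527 / 0.9163 = 575.2 mm total.
Per side: 575.2 / 2 = 287.6 mm.
Round up → use L = 290 mm on each side.

L = 290 mm on each side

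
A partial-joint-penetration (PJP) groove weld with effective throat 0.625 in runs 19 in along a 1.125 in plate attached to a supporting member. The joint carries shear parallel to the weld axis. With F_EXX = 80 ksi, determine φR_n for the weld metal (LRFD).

Effective throat (given) t_e = 0.625 in.
A_we = 0.625 × 19 = 11.88 in².
F_nw = 0.6 F_EXX = 48 ksi.
φR_n = 0.75 × 48 × 11.88 = 427.5 kips.

φR_n ≈ 428 kips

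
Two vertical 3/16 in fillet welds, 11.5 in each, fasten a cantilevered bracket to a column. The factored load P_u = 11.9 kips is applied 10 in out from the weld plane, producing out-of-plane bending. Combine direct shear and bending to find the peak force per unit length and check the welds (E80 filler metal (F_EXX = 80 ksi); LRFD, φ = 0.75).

f_max ≈ 2.75 kip/in; adequate

L_w = 2 × 11.5 = 23 in; section modulus (unit throat) S = 2 × L²/6 = 44.08 in².
Direct shear f_v = P/L_w = 11.9/23 = 0.5174 kip/in.
Moment M = P × e = 11.9 × 10 = 119 kip·in; bending f_b = M/S = 2.699 kip/in.
f_max = √(f_v² + f_b²) = √(0.5174² + 2.699²) = 2.749 kip/in.
φr_n = 0.75 × 0.6 × 80 × (0.707 × 0.1875) = 4.772 kip/in → adequate.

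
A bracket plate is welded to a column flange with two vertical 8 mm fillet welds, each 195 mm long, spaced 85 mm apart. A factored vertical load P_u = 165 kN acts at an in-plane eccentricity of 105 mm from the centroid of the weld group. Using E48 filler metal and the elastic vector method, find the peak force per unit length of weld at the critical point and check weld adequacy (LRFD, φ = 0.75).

f_max ≈ 1180 N/mm; adequate

E48XX → F_EXX = 480 MPa.
Total weld length L_w = 390 mm. Treat welds as unit-width lines.
Polar moment about centroid: J = 2[d³/12 + d(b/2)²] = 2[195³/12 + 195×42.5²] = 1940000 mm³.
Direct shear f_v = P/L_w = 165×10³ / 390 = 423.1 N/mm (vertical).
Torsion M = P·e = 165×10³ × 105 = 17325000 N·mm.
Critical point at (x, y) = (42.5, 97.5) from centroid. f_tx = M·y/J = 870.6 N/mm; f_ty = M·x/J = 379.5 N/mm.
Resultant f_max = √[f_tx² + (f_v + f_ty)²] = √[870.6² + (423.1 + 379.5)²] = 1184 N/mm.
Capacity per unit length: φr_n = 0.75 × 0.6 × 480 × (0.707 × 8) = 1222 N/mm.
1184 ≤ 1222 → adequate.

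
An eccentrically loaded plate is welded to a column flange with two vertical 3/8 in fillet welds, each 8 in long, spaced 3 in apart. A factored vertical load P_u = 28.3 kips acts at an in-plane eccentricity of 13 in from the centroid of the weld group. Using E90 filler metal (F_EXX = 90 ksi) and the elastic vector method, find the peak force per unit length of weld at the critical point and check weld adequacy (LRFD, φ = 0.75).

Total weld length L_w = 16 in. Treat welds as unit-width lines.
Polar moment about centroid: J = 2[d³/12 + d(b/2)²] = 2[8³/12 + 8×1.5²] = 121.3 in³.
Direct shear f_v = P/L_w = 28.3 / 16 = 1.769 kip/in (vertical).
Torsion M = P·e = 28.3 × 13 = 367.9 kip·in.
Critical point at (x, y) = (1.5, 4) from centroid. f_tx = M·y/J = 12.13 kip/in; f_ty = M·x/J = 4.548 kip/in.
Resultant f_max = √[f_tx² + (f_v + f_ty)²] = √[12.13² + (1.769 + 4.548)²] = 13.68 kip/in.
Capacity per unit length: φr_n = 0.75 × 0.6 × 90 × (0.707 × 0.375) = 10.74 kip/in.
13.68 > 10.74 → NOT adequate.

f_max ≈ 13.7 kip/in; NOT adequate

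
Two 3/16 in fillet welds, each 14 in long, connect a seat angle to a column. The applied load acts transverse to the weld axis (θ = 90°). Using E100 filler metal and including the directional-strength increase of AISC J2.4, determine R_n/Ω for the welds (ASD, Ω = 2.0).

E100XX → F_EXX = 100 ksi.
t_e = 0.707 × 0.1875 = 0.1326 in; A_we = 0.1326 × 28 = 3.712 in².
Directional factor: 1.0 + 0.5 sin^1.5(90°) = 1.5.
F_nw = 0.6 × 100 × 1.5 = 90 ksi.
R_n/Ω = (90 × 3.712) / 2.0 = 167 kip.

R_n/Ω ≈ 167 kip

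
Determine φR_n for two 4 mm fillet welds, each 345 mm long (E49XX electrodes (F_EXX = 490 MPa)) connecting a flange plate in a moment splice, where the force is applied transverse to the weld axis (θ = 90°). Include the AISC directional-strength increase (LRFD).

φR_n ≈ 645 kN

t_e = 0.707 × 4 = 2.828 mm; A_we = 2.828 × 690 = 1951 mm².
Directional factor: 1.0 + 0.5 sin^1.5(90°) = 1.5.
F_nw = 0.6 × 490 × 1.5 = 441 MPa.
φR_n = 0.75 × 441 × 1951 × 10⁻³ = 645.4 kN.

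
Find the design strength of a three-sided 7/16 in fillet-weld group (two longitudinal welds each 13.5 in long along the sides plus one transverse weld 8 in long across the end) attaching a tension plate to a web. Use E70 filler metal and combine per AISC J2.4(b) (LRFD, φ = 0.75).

E70XX → F_EXX = 70 ksi.
t_e = 0.707 × 0.4375 = 0.3093 in.
R_nwl = 0.6 × 70 × 0.3093 × 27 = 350.8 kip (longitudinal, 2 welds).
R_nwt = 0.6 × 70 × 0.3093 × 8 = 103.9 kip (transverse, base value).
(i) R_nwl + R_nwt = 454.7 kip; (ii) 0.85 R_nwl + 1.5 R_nwt = 454 kip.
R_n = max = 454.7 kip [governs: (i)]; φR_n = 341 kip.

φR_n ≈ 341 kip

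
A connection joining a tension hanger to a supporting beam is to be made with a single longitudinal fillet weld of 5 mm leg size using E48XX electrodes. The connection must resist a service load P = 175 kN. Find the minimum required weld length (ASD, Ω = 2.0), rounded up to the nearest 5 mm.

L = 345 mm

E48XX → F_EXX = 480 MPa.
Throat t_e = 0.707 × 5 = 3.535 mm.
r_n/Ω = (0.6 × 480 × 3.535) / 2.0 = 509 N/mm = 0.509 kN/mm.
L_req = P / (r_n/Ω) = 175 / 0.509 = 343.8 mm total.
Round up → use L = 345 mm.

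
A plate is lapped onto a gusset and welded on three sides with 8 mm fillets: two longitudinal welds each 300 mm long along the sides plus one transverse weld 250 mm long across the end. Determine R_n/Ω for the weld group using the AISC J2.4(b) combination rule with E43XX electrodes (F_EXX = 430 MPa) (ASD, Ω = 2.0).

R_n/Ω ≈ 646 kN

t_e = 0.707 × 8 = 5.656 mm.
R_nwl = 0.6 × 430 × 5.656 × 600 × 10⁻³ = 875.5 kN (longitudinal, 2 welds).
R_nwt = 0.6 × 430 × 5.656 × 250 × 10⁻³ = 364.8 kN (transverse, base value).
(i) R_nwl + R_nwt = 1240 kN; (ii) 0.85 R_nwl + 1.5 R_nwt = 1291 kN.
R_n = max = 1291 kN [governs: (ii)]; R_n/Ω = 645.7 kN.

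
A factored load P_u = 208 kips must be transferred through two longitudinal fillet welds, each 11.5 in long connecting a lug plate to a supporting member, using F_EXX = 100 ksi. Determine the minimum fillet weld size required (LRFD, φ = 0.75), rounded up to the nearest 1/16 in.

w = 5/16 in

Total weld length L = 23 in.
Required throat t_e = P_u / (φ × 0.6 F_EXX × L) = 208 / (0.75 × 0.6 × 100 × 23) = 0.201 in.
Required leg w = t_e / 0.707 = 0.2843 in → use 5/16 in.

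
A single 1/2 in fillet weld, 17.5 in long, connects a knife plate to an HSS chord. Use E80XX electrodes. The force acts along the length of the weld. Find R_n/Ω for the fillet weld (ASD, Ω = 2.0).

R_n/Ω ≈ 148 kip

E80XX → F_EXX = 80 ksi.
Effective throat t_e = 0.707 × 0.5 = 0.3535 in.
Total length L = 17.5 in; A_we = 0.3535 × 17.5 = 6.186 in².
F_nw = 0.6 F_EXX = 0.6 × 80 = 48 ksi.
R_n = 48 × 6.186 = 296.9 kip; R_n/Ω = 296.9/2.0 = 148.5 kip.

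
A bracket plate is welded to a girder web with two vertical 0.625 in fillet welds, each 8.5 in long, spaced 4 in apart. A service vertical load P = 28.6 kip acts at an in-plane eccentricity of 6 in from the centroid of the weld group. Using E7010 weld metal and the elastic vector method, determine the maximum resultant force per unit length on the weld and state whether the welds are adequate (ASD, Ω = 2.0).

f_max ≈ 5.66 kip/in; adequate

E70XX → F_EXX = 70 ksi.
Total weld length L_w = 17 in. Treat welds as unit-width lines.
Polar moment about centroid: J = 2[d³/12 + d(b/2)²] = 2[8.5³/12 + 8.5×2²] = 170.4 in³.
Direct shear f_v = P/L_w = 28.6 / 17 = 1.682 kip/in (vertical).
Torsion M = P·e = 28.6 × 6 = 171.6 kip·in.
Critical point at (x, y) = (2, 4.25) from centroid. f_tx = M·y/J = 4.281 kip/in; f_ty = M·x/J = 2.015 kip/in.
Resultant f_max = √[f_tx² + (f_v + f_ty)²] = √[4.281² + (1.682 + 2.015)²] = 5.656 kip/in.
Capacity per unit length: r_n/Ω = (1/2.0) × 0.6 × 70 × (0.707 × 0.625) = 9.279 kip/in.
5.656 ≤ 9.279 → adequate.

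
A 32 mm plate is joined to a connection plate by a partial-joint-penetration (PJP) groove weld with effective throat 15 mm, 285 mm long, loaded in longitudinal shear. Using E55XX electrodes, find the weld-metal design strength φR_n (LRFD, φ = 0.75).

φR_n ≈ 1060 kN

E55XX → F_EXX = 550 MPa.
Effective throat (given) t_e = 15 mm.
A_we = 15 × 285 = 4275 mm².
F_nw = 0.6 F_EXX = 330 MPa.
φR_n = 0.75 × 330 × 4275 × 10⁻³ = 1058 kN.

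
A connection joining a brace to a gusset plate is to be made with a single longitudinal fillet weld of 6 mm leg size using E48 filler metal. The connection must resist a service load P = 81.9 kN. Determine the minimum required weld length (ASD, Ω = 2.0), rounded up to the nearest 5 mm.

E48XX → F_EXX = 480 MPa.
Throat t_e = 0.707 × 6 = 4.242 mm.
r_n/Ω = (0.6 × 480 × 4.242) / 2.0 = 610.8 N/mm = 0.6108 kN/mm.
L_req = P / (r_n/Ω) = 81.9 / 0.6108 = 134.1 mm total.
Round up → use L = 135 mm.

L = 135 mm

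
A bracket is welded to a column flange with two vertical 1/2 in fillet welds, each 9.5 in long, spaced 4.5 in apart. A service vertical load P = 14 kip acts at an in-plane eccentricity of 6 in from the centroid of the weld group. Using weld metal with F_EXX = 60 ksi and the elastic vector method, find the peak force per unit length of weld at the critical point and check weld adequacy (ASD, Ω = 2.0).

f_max ≈ 2.26 kip/in; adequate

Total weld length L_w = 19 in. Treat welds as unit-width lines.
Polar moment about centroid: J = 2[d³/12 + d(b/2)²] = 2[9.5³/12 + 9.5×2.25²] = 239.1 in³.
Direct shear f_v = P/L_w = 14 / 19 = 0.7368 kip/in (vertical).
Torsion M = P·e = 14 × 6 = 84 kip·in.
Critical point at (x, y) = (2.25, 4.75) from centroid. f_tx = M·y/J = 1.669 kip/in; f_ty = M·x/J = 0.7905 kip/in.
Resultant f_max = √[f_tx² + (f_v + f_ty)²] = √[1.669² + (0.7368 + 0.7905)²] = 2.262 kip/in.
Capacity per unit length: r_n/Ω = (1/2.0) × 0.6 × 60 × (0.707 × 0.5) = 6.363 kip/in.
2.262 ≤ 6.363 → adequate.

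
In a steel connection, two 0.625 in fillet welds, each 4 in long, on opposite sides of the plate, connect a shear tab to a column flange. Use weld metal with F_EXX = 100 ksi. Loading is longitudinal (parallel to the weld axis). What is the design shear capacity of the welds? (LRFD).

Effective throat t_e = 0.707 × 0.625 = 0.4419 in.
Total length L = 8 in; A_we = 0.4419 × 8 = 3.535 in².
F_nw = 0.6 F_EXX = 0.6 × 100 = 60 ksi.
φR_n = 0.75 × 60 × 3.535 = 159.1 kips.

φR_n ≈ 159 kips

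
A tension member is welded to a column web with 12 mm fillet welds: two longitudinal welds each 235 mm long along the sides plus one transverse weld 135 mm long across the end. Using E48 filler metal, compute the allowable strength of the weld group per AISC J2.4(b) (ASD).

R_n/Ω ≈ 739 kN

E48XX → F_EXX = 480 MPa.
t_e = 0.707 × 12 = 8.484 mm.
R_nwl = 0.6 × 480 × 8.484 × 470 × 10⁻³ = 1148 kN (longitudinal, 2 welds).
R_nwt = 0.6 × 480 × 8.484 × 135 × 10⁻³ = 329.9 kN (transverse, base value).
(i) R_nwl + R_nwt = 1478 kN; (ii) 0.85 R_nwl + 1.5 R_nwt = 1471 kN.
R_n = max = 1478 kN [governs: (i)]; R_n/Ω = 739.1 kN.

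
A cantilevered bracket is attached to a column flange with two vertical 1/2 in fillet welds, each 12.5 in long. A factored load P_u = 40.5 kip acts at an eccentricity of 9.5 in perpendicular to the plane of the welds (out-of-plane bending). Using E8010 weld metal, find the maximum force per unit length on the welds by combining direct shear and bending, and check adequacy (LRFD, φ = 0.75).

f_max ≈ 7.56 kip/in; adequate

E80XX → F_EXX = 80 ksi.
L_w = 2 × 12.5 = 25 in; section modulus (unit throat) S = 2 × L²/6 = 52.08 in².
Direct shear f_v = P/L_w = 40.5/25 = 1.62 kip/in.
Moment M = P × e = 40.5 × 9.5 = 384.75 kip·in; bending f_b = M/S = 7.387 kip/in.
f_max = √(f_v² + f_b²) = √(1.62² + 7.387²) = 7.563 kip/in.
φr_n = 0.75 × 0.6 × 80 × (0.707 × 0.5) = 12.73 kip/in → adequate.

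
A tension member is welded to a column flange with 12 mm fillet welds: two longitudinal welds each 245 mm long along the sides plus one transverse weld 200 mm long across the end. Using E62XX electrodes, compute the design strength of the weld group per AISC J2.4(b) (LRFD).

E62XX → F_EXX = 620 MPa.
t_e = 0.707 × 12 = 8.484 mm.
R_nwl = 0.6 × 620 × 8.484 × 490 × 10⁻³ = 1546 kN (longitudinal, 2 welds).
R_nwt = 0.6 × 620 × 8.484 × 200 × 10⁻³ = 631.2 kN (transverse, base value).
(i) R_nwl + R_nwt = 2178 kN; (ii) 0.85 R_nwl + 1.5 R_nwt = 2261 kN.
R_n = max = 2261 kN [governs: (ii)]; φR_n = 1696 kN.

φR_n ≈ 1700 kN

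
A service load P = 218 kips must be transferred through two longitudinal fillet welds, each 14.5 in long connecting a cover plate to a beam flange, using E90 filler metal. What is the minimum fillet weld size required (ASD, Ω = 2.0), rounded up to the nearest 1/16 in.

E90XX → F_EXX = 90 ksi.
Total weld length L = 29 in.
Required throat t_e = P × Ω / (0.6 F_EXX × L) = 218 × 2.0 / (0.6 × 90 × 29) = 0.2784 in.
Required leg w = t_e / 0.707 = 0.3938 in → use 7/16 in.

w = 7/16 in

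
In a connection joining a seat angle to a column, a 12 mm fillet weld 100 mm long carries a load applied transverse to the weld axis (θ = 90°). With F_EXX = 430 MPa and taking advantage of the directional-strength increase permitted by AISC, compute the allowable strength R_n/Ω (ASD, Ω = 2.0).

R_n/Ω ≈ 164 kN

t_e = 0.707 × 12 = 8.484 mm; A_we = 8.484 × 100 = 848.4 mm².
Directional factor: 1.0 + 0.5 sin^1.5(90°) = 1.5.
F_nw = 0.6 × 430 × 1.5 = 387 MPa.
R_n/Ω = (387 × 848.4) / 2.0 × 10⁻³ = 164.2 kN.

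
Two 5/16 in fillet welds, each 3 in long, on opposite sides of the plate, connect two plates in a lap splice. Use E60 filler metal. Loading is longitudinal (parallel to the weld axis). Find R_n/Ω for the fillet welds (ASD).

R_n/Ω ≈ 23.9 kip

E60XX → F_EXX = 60 ksi.
Effective throat t_e = 0.707 × 0.3125 = 0.2209 in.
Total length L = 6 in; A_we = 0.2209 × 6 = 1.326 in².
F_nw = 0.6 F_EXX = 0.6 × 60 = 36 ksi.
R_n = 36 × 1.326 = 47.72 kip; R_n/Ω = 47.72/2.0 = 23.86 kip.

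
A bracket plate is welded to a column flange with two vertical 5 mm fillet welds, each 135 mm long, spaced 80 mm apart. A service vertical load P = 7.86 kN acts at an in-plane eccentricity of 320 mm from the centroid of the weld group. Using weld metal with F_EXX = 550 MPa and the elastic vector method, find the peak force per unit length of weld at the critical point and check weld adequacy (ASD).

Total weld length L_w = 270 mm. Treat welds as unit-width lines.
Polar moment about centroid: J = 2[d³/12 + d(b/2)²] = 2[135³/12 + 135×40²] = 842100 mm³.
Direct shear f_v = P/L_w = 7.86×10³ / 270 = 29.11 N/mm (vertical).
Torsion M = P·e = 7.86×10³ × 320 = 2515200 N·mm.
Critical point at (x, y) = (40, 67.5) from centroid. f_tx = M·y/J = 201.6 N/mm; f_ty = M·x/J = 119.5 N/mm.
Resultant f_max = √[f_tx² + (f_v + f_ty)²] = √[201.6² + (29.11 + 119.5)²] = 250.5 N/mm.
Capacity per unit length: r_n/Ω = (1/2.0) × 0.6 × 550 × (0.707 × 5) = 583.3 N/mm.
250.5 ≤ 583.3 → adequate.

f_max ≈ 250 N/mm; adequate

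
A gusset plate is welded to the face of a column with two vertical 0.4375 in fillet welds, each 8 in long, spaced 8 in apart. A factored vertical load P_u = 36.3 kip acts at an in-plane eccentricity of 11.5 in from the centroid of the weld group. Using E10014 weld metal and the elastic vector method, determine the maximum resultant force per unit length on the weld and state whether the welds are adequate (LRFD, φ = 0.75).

E100XX → F_EXX = 100 ksi.
Total weld length L_w = 16 in. Treat welds as unit-width lines.
Polar moment about centroid: J = 2[d³/12 + d(b/2)²] = 2[8³/12 + 8×4²] = 341.3 in³.
Direct shear f_v = P/L_w = 36.3 / 16 = 2.269 kip/in (vertical).
Torsion M = P·e = 36.3 × 11.5 = 417.45 kip·in.
Critical point at (x, y) = (4, 4) from centroid. f_tx = M·y/J = 4.892 kip/in; f_ty = M·x/J = 4.892 kip/in.
Resultant f_max = √[f_tx² + (f_v + f_ty)²] = √[4.892² + (2.269 + 4.892)²] = 8.672 kip/in.
Capacity per unit length: φr_n = 0.75 × 0.6 × 100 × (0.707 × 0.4375) = 13.92 kip/in.
8.672 ≤ 13.92 → adequate.

f_max ≈ 8.67 kip/in; adequate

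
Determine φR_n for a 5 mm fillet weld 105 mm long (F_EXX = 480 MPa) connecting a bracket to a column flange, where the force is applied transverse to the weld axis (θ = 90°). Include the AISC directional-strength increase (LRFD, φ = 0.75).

t_e = 0.707 × 5 = 3.535 mm; A_we = 3.535 × 105 = 371.2 mm².
Directional factor: 1.0 + 0.5 sin^1.5(90°) = 1.5.
F_nw = 0.6 × 480 × 1.5 = 432 MPa.
φR_n = 0.75 × 432 × 371.2 × 10⁻³ = 120.3 kN.

φR_n ≈ 120 kN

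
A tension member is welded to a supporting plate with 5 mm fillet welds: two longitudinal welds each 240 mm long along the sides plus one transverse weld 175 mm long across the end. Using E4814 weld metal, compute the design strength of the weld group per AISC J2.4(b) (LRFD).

E48XX → F_EXX = 480 MPa.
t_e = 0.707 × 5 = 3.535 mm.
R_nwl = 0.6 × 480 × 3.535 × 480 × 10⁻³ = 488.7 kN (longitudinal, 2 welds).
R_nwt = 0.6 × 480 × 3.535 × 175 × 10⁻³ = 178.2 kN (transverse, base value).
(i) R_nwl + R_nwt = 666.8 kN; (ii) 0.85 R_nwl + 1.5 R_nwt = 682.6 kN.
R_n = max = 682.6 kN [governs: (ii)]; φR_n = 512 kN.

φR_n ≈ 512 kN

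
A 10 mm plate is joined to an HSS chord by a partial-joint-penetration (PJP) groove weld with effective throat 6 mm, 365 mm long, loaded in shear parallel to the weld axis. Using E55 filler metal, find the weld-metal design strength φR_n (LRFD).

φR_n ≈ 542 kN

E55XX → F_EXX = 550 MPa.
Effective throat (given) t_e = 6 mm.
A_we = 6 × 365 = 2190 mm².
F_nw = 0.6 F_EXX = 330 MPa.
φR_n = 0.75 × 330 × 2190 × 10⁻³ = 542 kN.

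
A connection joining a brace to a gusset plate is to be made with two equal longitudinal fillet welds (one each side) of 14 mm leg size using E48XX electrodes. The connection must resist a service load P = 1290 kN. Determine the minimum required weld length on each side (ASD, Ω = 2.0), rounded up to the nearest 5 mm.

L = 455 mm on each side

E48XX → F_EXX = 480 MPa.
Throat t_e = 0.707 × 14 = 9.898 mm.
r_n/Ω = (0.6 × 480 × 9.898) / 2.0 = 1425 N/mm = 1.425 kN/mm.
L_req = P / (r_n/Ω) = 1290 / 1.425 = 905.1 mm total.
Per side: 905.1 / 2 = 452.5 mm.
Round up → use L = 455 mm on each side.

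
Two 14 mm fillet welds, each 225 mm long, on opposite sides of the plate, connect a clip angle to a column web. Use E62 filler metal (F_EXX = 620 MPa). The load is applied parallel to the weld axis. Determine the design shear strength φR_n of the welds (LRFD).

φR_n ≈ 1240 kN

Effective throat t_e = 0.707 × 14 = 9.898 mm.
Total length L = 450 mm; A_we = 9.898 × 450 = 4454 mm².
F_nw = 0.6 F_EXX = 0.6 × 620 = 372 MPa.
φR_n = 0.75 × 372 × 4454 × 10⁻³ = 1243 kN.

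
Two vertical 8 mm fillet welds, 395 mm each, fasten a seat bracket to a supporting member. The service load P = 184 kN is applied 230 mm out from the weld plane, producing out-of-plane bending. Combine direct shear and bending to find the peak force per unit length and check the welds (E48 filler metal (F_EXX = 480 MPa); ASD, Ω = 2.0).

L_w = 2 × 395 = 790 mm; section modulus (unit throat) S = 2 × L²/6 = 52010 mm².
Direct shear f_v = P/L_w = 184×10³/790 = 232.9 N/mm.
Moment M = P × e = 184×10³ × 230 = 42320000 N·mm; bending f_b = M/S = 813.7 N/mm.
f_max = √(f_v² + f_b²) = √(232.9² + 813.7²) = 846.4 N/mm.
r_n/Ω = (1/2.0) × 0.6 × 480 × (0.707 × 8) = 814.5 N/mm → NOT adequate.

f_max ≈ 846 N/mm; NOT adequate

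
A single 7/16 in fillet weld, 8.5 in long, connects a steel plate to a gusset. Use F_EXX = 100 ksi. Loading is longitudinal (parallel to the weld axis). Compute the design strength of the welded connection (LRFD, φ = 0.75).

φR_n ≈ 118 kips

Effective throat t_e = 0.707 × 0.4375 = 0.3093 in.
Total length L = 8.5 in; A_we = 0.3093 × 8.5 = 2.629 in².
F_nw = 0.6 F_EXX = 0.6 × 100 = 60 ksi.
φR_n = 0.75 × 60 × 2.629 = 118.3 kips.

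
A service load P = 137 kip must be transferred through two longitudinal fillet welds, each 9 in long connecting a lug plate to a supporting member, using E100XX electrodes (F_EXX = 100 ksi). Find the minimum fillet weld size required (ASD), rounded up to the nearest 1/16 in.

w = 3/8 in

Total weld length L = 18 in.
Required throat t_e = P × Ω / (0.6 F_EXX × L) = 137 × 2.0 / (0.6 × 100 × 18) = 0.2537 in.
Required leg w = t_e / 0.707 = 0.3588 in → use 3/8 in.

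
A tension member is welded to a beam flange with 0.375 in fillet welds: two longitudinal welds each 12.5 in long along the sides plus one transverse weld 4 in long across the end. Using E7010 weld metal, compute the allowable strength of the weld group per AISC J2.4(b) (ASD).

E70XX → F_EXX = 70 ksi.
t_e = 0.707 × 0.375 = 0.2651 in.
R_nwl = 0.6 × 70 × 0.2651 × 25 = 278.4 kip (longitudinal, 2 welds).
R_nwt = 0.6 × 70 × 0.2651 × 4 = 44.54 kip (transverse, base value).
(i) R_nwl + R_nwt = 322.9 kip; (ii) 0.85 R_nwl + 1.5 R_nwt = 303.4 kip.
R_n = max = 322.9 kip [governs: (i)]; R_n/Ω = 161.5 kip.

R_n/Ω ≈ 161 kip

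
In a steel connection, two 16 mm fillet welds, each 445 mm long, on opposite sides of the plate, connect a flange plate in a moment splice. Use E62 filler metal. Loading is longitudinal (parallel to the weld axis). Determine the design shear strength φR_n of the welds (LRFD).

φR_n ≈ 2810 kN

E62XX → F_EXX = 620 MPa.
Effective throat t_e = 0.707 × 16 = 11.31 mm.
Total length L = 890 mm; A_we = 11.31 × 890 = 10070 mm².
F_nw = 0.6 F_EXX = 0.6 × 620 = 372 MPa.
φR_n = 0.75 × 372 × 10070 × 10⁻³ = 2809 kN.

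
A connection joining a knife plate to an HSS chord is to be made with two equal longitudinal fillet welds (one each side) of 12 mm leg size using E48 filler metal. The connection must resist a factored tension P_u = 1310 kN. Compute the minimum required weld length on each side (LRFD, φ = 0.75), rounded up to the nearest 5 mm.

L = 360 mm on each side

E48XX → F_EXX = 480 MPa.
Throat t_e = 0.707 × 12 = 8.484 mm.
φr_n = 0.75 × 0.6 × 480 × 8.484 × 10⁻³ = 1.833 kN/mm.
L_req = P_u / φr_n = 1310 / 1.833 = 714.9 mm total.
Per side: 714.9 / 2 = 357.4 mm.
Round up → use L = 360 mm on each side.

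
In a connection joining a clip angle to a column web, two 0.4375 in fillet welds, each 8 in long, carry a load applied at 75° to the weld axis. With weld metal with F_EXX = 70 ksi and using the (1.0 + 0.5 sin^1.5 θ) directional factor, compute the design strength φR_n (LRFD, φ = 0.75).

φR_n ≈ 230 kip

t_e = 0.707 × 0.4375 = 0.3093 in; A_we = 0.3093 × 16 = 4.949 in².
Directional factor: 1.0 + 0.5 sin^1.5(75°) = 1.475.
F_nw = 0.6 × 70 × 1.475 = 61.94 ksi.
φR_n = 0.75 × 61.94 × 4.949 = 229.9 kip.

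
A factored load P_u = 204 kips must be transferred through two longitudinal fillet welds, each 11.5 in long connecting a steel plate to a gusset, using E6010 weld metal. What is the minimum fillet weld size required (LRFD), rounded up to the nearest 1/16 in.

w = 1/2 in

E60XX → F_EXX = 60 ksi.
Total weld length L = 23 in.
Required throat t_e = P_u / (φ × 0.6 F_EXX × L) = 204 / (0.75 × 0.6 × 60 × 23) = 0.3285 in.
Required leg w = t_e / 0.707 = 0.4646 in → use 1/2 in.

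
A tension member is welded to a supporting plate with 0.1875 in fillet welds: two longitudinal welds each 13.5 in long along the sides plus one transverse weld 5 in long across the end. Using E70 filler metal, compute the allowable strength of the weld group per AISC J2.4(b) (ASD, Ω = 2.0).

E70XX → F_EXX = 70 ksi.
t_e = 0.707 × 0.1875 = 0.1326 in.
R_nwl = 0.6 × 70 × 0.1326 × 27 = 150.3 kips (longitudinal, 2 welds).
R_nwt = 0.6 × 70 × 0.1326 × 5 = 27.84 kips (transverse, base value).
(i) R_nwl + R_nwt = 178.2 kips; (ii) 0.85 R_nwl + 1.5 R_nwt = 169.5 kips.
R_n = max = 178.2 kips [governs: (i)]; R_n/Ω = 89.08 kips.

R_n/Ω ≈ 89.1 kips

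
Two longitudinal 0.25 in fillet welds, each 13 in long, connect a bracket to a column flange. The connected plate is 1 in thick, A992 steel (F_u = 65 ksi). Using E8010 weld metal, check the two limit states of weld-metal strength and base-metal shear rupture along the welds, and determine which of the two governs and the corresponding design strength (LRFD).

E80XX → F_EXX = 80 ksi.
t_e = 0.707 × 0.25 = 0.1767 in; L = 26 in.
Weld metal: φR_n = 0.75 × 0.6 × 80 × 0.1767 × 26 = 165.4 kip.
Base metal (shear rupture): φR_n = 0.75 × 0.6 × 65 × 1 × 26 = 760.5 kip.
Governing: weld metal.

φR_n ≈ 165 kip (weld metal governs)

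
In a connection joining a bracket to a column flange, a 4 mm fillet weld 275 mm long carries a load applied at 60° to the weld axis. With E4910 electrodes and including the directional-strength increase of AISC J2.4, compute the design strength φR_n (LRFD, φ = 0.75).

φR_n ≈ 241 kN

E49XX → F_EXX = 490 MPa.
t_e = 0.707 × 4 = 2.828 mm; A_we = 2.828 × 275 = 777.7 mm².
Directional factor: 1.0 + 0.5 sin^1.5(60°) = 1.403.
F_nw = 0.6 × 490 × 1.403 = 412.5 MPa.
φR_n = 0.75 × 412.5 × 777.7 × 10⁻³ = 240.6 kN.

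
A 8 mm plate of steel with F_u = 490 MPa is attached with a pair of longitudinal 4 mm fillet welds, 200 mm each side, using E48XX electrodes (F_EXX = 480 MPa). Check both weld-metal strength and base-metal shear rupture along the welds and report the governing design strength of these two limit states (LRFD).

φR_n ≈ 244 kN (weld metal governs)

t_e = 0.707 × 4 = 2.828 mm; L = 400 mm.
Weld metal: φR_n = 0.75 × 0.6 × 480 × 2.828 × 400 × 10⁻³ = 244.3 kN.
Base metal (shear rupture): φR_n = 0.75 × 0.6 × 490 × 8 × 400 × 10⁻³ = 705.6 kN.
Governing: weld metal.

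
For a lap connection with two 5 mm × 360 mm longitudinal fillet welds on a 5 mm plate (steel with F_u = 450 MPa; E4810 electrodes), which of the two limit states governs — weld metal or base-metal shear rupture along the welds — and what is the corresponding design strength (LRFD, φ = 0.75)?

φR_n ≈ 550 kN (weld metal governs)

E48XX → F_EXX = 480 MPa.
t_e = 0.707 × 5 = 3.535 mm; L = 720 mm.
Weld metal: φR_n = 0.75 × 0.6 × 480 × 3.535 × 720 × 10⁻³ = 549.8 kN.
Base metal (shear rupture): φR_n = 0.75 × 0.6 × 450 × 5 × 720 × 10⁻³ = 729 kN.
Governing: weld metal.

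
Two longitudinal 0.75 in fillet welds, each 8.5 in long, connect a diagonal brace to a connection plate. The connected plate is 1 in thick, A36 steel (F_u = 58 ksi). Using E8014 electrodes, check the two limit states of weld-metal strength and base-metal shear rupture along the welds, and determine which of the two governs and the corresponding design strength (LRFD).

φR_n ≈ 325 kip (weld metal governs)

E80XX → F_EXX = 80 ksi.
t_e = 0.707 × 0.75 = 0.5302 in; L = 17 in.
Weld metal: φR_n = 0.75 × 0.6 × 80 × 0.5302 × 17 = 324.5 kip.
Base metal (shear rupture): φR_n = 0.75 × 0.6 × 58 × 1 × 17 = 443.7 kip.
Governing: weld metal.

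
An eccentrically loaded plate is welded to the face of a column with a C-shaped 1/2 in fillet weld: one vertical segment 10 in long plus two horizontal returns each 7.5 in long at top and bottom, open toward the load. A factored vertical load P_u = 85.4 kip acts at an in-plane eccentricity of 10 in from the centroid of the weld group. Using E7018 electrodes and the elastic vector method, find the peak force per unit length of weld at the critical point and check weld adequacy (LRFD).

E70XX → F_EXX = 70 ksi.
Total weld length L_w = 25 in. Treat welds as unit-width lines.
Centroid: x̄ = 2×7.5×3.75 / 25 = 2.25 in from the vertical weld.
Polar moment about centroid: J = I_x + I_y = [10³/12 + 2×7.5×5²] + [10×2.25² + 2(7.5³/12 + 7.5×1.5²)] = 613 in³.
Direct shear f_v = P/L_w = 85.4 / 25 = 3.416 kip/in (vertical).
Torsion M = P·e = 85.4 × 10 = 854 kip·in.
Critical point at (x, y) = (5.25, 5) from centroid. f_tx = M·y/J = 6.966 kip/in; f_ty = M·x/J = 7.314 kip/in.
Resultant f_max = √[f_tx² + (f_v + f_ty)²] = √[6.966² + (3.416 + 7.314)²] = 12.79 kip/in.
Capacity per unit length: φr_n = 0.75 × 0.6 × 70 × (0.707 × 0.5) = 11.14 kip/in.
12.79 > 11.14 → NOT adequate.

f_max ≈ 12.8 kip/in; NOT adequate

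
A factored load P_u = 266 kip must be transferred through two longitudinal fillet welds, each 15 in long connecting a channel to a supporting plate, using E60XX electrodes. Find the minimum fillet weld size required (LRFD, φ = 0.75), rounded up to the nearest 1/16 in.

E60XX → F_EXX = 60 ksi.
Total weld length L = 30 in.
Required throat t_e = P_u / (φ × 0.6 F_EXX × L) = 266 / (0.75 × 0.6 × 60 × 30) = 0.3284 in.
Required leg w = t_e / 0.707 = 0.4645 in → use 1/2 in.

w = 1/2 in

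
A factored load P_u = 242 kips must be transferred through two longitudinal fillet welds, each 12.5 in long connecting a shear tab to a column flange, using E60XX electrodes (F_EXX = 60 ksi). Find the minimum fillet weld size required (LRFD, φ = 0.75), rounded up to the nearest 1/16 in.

w = 9/16 in

Total weld length L = 25 in.
Required throat t_e = P_u / (φ × 0.6 F_EXX × L) = 242 / (0.75 × 0.6 × 60 × 25) = 0.3585 in.
Required leg w = t_e / 0.707 = 0.5071 in → use 9/16 in.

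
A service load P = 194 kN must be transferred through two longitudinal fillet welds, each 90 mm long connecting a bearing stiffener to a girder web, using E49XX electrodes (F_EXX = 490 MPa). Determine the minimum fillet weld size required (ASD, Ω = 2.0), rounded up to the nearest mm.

Total weld length L = 180 mm.
Required throat t_e = P × Ω / (0.6 F_EXX × L) = 194 × 2.0 / (0.6 × 490 × 180 × 10⁻³) = 7.332 mm.
Required leg w = t_e / 0.707 = 10.37 mm → use 11 mm.

w = 11 mm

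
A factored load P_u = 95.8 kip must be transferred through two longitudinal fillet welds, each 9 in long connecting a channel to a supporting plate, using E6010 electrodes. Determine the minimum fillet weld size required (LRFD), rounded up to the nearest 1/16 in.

E60XX → F_EXX = 60 ksi.
Total weld length L = 18 in.
Required throat t_e = P_u / (φ × 0.6 F_EXX × L) = 95.8 / (0.75 × 0.6 × 60 × 18) = 0.1971 in.
Required leg w = t_e / 0.707 = 0.2788 in → use 5/16 in.

w = 5/16 in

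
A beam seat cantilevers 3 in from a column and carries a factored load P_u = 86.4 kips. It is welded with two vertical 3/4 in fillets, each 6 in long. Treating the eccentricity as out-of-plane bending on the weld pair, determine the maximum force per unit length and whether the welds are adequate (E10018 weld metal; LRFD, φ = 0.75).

f_max ≈ 22.8 kip/in; adequate

E100XX → F_EXX = 100 ksi.
L_w = 2 × 6 = 12 in; section modulus (unit throat) S = 2 × L²/6 = 12 in².
Direct shear f_v = P/L_w = 86.4/12 = 7.2 kip/in.
Moment M = P × e = 86.4 × 3 = 259.2 kip·in; bending f_b = M/S = 21.6 kip/in.
f_max = √(f_v² + f_b²) = √(7.2² + 21.6²) = 22.77 kip/in.
φr_n = 0.75 × 0.6 × 100 × (0.707 × 0.75) = 23.86 kip/in → adequate.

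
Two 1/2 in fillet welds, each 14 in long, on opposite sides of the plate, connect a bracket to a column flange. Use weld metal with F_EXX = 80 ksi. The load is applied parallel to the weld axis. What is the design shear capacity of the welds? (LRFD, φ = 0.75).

φR_n ≈ 356 kip

Effective throat t_e = 0.707 × 0.5 = 0.3535 in.
Total length L = 28 in; A_we = 0.3535 × 28 = 9.898 in².
F_nw = 0.6 F_EXX = 0.6 × 80 = 48 ksi.
φR_n = 0.75 × 48 × 9.898 = 356.3 kip.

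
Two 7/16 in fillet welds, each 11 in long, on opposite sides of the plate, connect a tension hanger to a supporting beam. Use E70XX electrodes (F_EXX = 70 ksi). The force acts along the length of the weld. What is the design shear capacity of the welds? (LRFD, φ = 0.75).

Effective throat t_e = 0.707 × 0.4375 = 0.3093 in.
Total length L = 22 in; A_we = 0.3093 × 22 = 6.805 in².
F_nw = 0.6 F_EXX = 0.6 × 70 = 42 ksi.
φR_n = 0.75 × 42 × 6.805 = 214.4 kips.

φR_n ≈ 214 kips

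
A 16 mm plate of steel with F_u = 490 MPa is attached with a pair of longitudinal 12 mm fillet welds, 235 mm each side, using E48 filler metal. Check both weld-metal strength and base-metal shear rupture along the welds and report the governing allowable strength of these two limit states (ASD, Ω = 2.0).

E48XX → F_EXX = 480 MPa.
t_e = 0.707 × 12 = 8.484 mm; L = 470 mm.
Weld metal: R_n/Ω = (1/2.0) × 0.6 × 480 × 8.484 × 470 × 10⁻³ = 574.2 kN.
Base metal (shear rupture): R_n/Ω = (1/2.0) × 0.6 × 490 × 16 × 470 × 10⁻³ = 1105 kN.
Governing: weld metal.

R_n/Ω ≈ 574 kN (weld metal governs)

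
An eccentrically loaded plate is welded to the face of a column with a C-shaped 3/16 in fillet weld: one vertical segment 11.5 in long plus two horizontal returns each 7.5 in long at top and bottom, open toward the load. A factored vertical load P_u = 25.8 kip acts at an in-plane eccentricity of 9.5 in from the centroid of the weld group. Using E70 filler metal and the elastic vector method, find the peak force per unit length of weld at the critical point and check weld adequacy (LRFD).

E70XX → F_EXX = 70 ksi.
Total weld length L_w = 26.5 in. Treat welds as unit-width lines.
Centroid: x̄ = 2×7.5×3.75 / 26.5 = 2.123 in from the vertical weld.
Polar moment about centroid: J = I_x + I_y = [11.5³/12 + 2×7.5×5.75²] + [11.5×2.123² + 2(7.5³/12 + 7.5×1.627²)] = 784.5 in³.
Direct shear f_v = P/L_w = 25.8 / 26.5 = 0.9736 kip/in (vertical).
Torsion M = P·e = 25.8 × 9.5 = 245.1 kip·in.
Critical point at (x, y) = (5.377, 5.75) from centroid. f_tx = M·y/J = 1.796 kip/in; f_ty = M·x/J = 1.68 kip/in.
Resultant f_max = √[f_tx² + (f_v + f_ty)²] = √[1.796² + (0.9736 + 1.68)²] = 3.204 kip/in.
Capacity per unit length: φr_n = 0.75 × 0.6 × 70 × (0.707 × 0.1875) = 4.176 kip/in.
3.204 ≤ 4.176 → adequate.

f_max ≈ 3.2 kip/in; adequate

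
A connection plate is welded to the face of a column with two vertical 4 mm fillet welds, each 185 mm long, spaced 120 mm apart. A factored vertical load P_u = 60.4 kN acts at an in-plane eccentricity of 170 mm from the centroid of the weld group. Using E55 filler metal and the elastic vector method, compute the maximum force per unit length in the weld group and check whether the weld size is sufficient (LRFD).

f_max ≈ 579 N/mm; adequate

E55XX → F_EXX = 550 MPa.
Total weld length L_w = 370 mm. Treat welds as unit-width lines.
Polar moment about centroid: J = 2[d³/12 + d(b/2)²] = 2[185³/12 + 185×60²] = 2387000 mm³.
Direct shear f_v = P/L_w = 60.4×10³ / 370 = 163.2 N/mm (vertical).
Torsion M = P·e = 60.4×10³ × 170 = 10268000 N·mm.
Critical point at (x, y) = (60, 92.5) from centroid. f_tx = M·y/J = 397.9 N/mm; f_ty = M·x/J = 258.1 N/mm.
Resultant f_max = √[f_tx² + (f_v + f_ty)²] = √[397.9² + (163.2 + 258.1)²] = 579.5 N/mm.
Capacity per unit length: φr_n = 0.75 × 0.6 × 550 × (0.707 × 4) = 699.9 N/mm.
579.5 ≤ 699.9 → adequate.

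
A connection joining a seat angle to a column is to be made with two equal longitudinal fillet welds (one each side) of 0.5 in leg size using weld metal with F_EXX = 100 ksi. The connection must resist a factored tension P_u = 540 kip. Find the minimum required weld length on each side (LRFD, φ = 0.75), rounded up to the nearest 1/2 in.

L = 17 in on each side

Throat t_e = 0.707 × 0.5 = 0.3535 in.
φr_n = 0.75 × 0.6 × 100 × 0.3535 = 15.91 kip/in.
L_req = P_u / φr_n = 540 / 15.91 = 33.95 in total.
Per side: 33.95 / 2 = 16.97 in.
Round up → use L = 17 in on each side.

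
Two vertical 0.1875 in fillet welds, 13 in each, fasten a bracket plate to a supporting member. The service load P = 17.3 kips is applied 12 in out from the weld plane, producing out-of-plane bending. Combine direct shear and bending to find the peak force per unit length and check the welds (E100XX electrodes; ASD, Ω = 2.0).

E100XX → F_EXX = 100 ksi.
L_w = 2 × 13 = 26 in; section modulus (unit throat) S = 2 × L²/6 = 56.33 in².
Direct shear f_v = P/L_w = 17.3/26 = 0.6654 kip/in.
Moment M = P × e = 17.3 × 12 = 207.6 kip·in; bending f_b = M/S = 3.685 kip/in.
f_max = √(f_v² + f_b²) = √(0.6654² + 3.685²) = 3.745 kip/in.
r_n/Ω = (1/2.0) × 0.6 × 100 × (0.707 × 0.1875) = 3.977 kip/in → adequate.

f_max ≈ 3.74 kip/in; adequate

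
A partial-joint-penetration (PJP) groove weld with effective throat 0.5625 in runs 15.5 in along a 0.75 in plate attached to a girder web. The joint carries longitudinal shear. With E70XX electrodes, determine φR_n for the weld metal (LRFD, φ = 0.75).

E70XX → F_EXX = 70 ksi.
Effective throat (given) t_e = 0.5625 in.
A_we = 0.5625 × 15.5 = 8.719 in².
F_nw = 0.6 F_EXX = 42 ksi.
φR_n = 0.75 × 42 × 8.719 = 274.6 kips.

φR_n ≈ 275 kips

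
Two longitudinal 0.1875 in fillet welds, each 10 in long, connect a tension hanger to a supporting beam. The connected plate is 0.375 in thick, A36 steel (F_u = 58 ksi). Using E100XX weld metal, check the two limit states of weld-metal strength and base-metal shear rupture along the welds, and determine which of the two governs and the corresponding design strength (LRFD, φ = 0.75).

E100XX → F_EXX = 100 ksi.
t_e = 0.707 × 0.1875 = 0.1326 in; L = 20 in.
Weld metal: φR_n = 0.75 × 0.6 × 100 × 0.1326 × 20 = 119.3 kips.
Base metal (shear rupture): φR_n = 0.75 × 0.6 × 58 × 0.375 × 20 = 195.8 kips.
Governing: weld metal.

φR_n ≈ 119 kips (weld metal governs)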